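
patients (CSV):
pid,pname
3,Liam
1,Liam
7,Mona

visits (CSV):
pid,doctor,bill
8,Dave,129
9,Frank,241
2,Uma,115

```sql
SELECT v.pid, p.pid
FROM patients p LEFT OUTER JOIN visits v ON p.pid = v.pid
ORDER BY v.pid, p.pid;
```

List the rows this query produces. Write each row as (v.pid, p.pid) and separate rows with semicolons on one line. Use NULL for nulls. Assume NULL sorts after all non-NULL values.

LEFT JOIN keeps every row from `patients`; unmatched rows get NULL for `visits`'s columns.
Matching on p.pid = v.pid.
- pid=3: no v row matches, row kept with v columns NULL.
- pid=1: no v row matches, row kept with v columns NULL.
- pid=7: no v row matches, row kept with v columns NULL.
After projecting and ordering:
v.pid | p.pid
NULL | 1
NULL | 3
NULL | 7

(NULL, 1); (NULL, 3); (NULL, 7)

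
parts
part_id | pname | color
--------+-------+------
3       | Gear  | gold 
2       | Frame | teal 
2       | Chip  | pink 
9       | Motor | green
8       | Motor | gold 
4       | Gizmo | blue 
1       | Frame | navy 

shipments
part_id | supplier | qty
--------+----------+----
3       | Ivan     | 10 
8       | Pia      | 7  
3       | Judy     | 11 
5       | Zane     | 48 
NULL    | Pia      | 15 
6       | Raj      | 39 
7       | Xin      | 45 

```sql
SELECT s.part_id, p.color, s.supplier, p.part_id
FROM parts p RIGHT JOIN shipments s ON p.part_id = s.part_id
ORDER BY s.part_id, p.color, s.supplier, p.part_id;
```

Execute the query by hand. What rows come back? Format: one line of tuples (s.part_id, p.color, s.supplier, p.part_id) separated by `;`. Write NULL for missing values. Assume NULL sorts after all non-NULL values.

(3, gold, Ivan, 3); (3, gold, Judy, 3); (5, NULL, Zane, NULL); (6, NULL, Raj, NULL); (7, NULL, Xin, NULL); (8, gold, Pia, 8); (NULL, NULL, Pia, NULL)

RIGHT JOIN keeps every row from `shipments`; unmatched rows get NULL for `parts`'s columns.
Matching on p.part_id = s.part_id. A NULL in a compared column never satisfies the condition.
- p row (part_id=3): matches 2 s row(s) → 2 output row(s).
- p row (part_id=2): no match.
- p row (part_id=2): no match.
- p row (part_id=9): no match.
- p row (part_id=8): matches 1 s row(s) → 1 output row(s).
- p row (part_id=4): no match.
- p row (part_id=1): no match.
- plus 4 unmatched s row(s), each kept with NULL p columns.
After projecting and ordering:
s.part_id | p.color | s.supplier | p.part_id
3 | gold | Ivan | 3
3 | gold | Judy | 3
5 | NULL | Zane | NULL
6 | NULL | Raj | NULL
7 | NULL | Xin | NULL
8 | gold | Pia | 8
NULL | NULL | Pia | NULL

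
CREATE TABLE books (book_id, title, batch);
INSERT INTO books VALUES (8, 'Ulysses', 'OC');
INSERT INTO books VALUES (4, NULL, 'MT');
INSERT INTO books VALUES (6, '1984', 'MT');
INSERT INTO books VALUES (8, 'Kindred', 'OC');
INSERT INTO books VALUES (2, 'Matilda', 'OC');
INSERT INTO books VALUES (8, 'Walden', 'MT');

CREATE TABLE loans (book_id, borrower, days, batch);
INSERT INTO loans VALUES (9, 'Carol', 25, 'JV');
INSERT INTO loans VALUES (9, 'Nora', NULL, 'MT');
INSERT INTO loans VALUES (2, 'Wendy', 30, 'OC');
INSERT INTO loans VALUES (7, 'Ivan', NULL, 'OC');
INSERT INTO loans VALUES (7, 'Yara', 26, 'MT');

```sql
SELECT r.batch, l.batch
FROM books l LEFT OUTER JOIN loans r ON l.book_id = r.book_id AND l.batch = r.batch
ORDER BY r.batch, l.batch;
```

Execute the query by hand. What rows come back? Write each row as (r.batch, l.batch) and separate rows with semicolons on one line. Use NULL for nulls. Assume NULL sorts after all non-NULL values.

(OC, OC); (NULL, MT); (NULL, MT); (NULL, MT); (NULL, OC); (NULL, OC)

LEFT JOIN keeps every row from `books`; unmatched rows get NULL for `loans`'s columns.
Matching on l.book_id = r.book_id AND l.batch = r.batch.
- l[0] book_id=8, batch=OC → no match; kept with NULLs on the r side.
- l[1] book_id=4, batch=MT → no match; kept with NULLs on the r side.
- l[2] book_id=6, batch=MT → no match; kept with NULLs on the r side.
- l[3] book_id=8, batch=OC → no match; kept with NULLs on the r side.
- l[4] book_id=2, batch=OC → 1 match(es) in r → 1 row(s).
- l[5] book_id=8, batch=MT → no match; kept with NULLs on the r side.
After projecting and ordering:
r.batch | l.batch
OC | OC
NULL | MT
NULL | MT
NULL | MT
NULL | OC
NULL | OC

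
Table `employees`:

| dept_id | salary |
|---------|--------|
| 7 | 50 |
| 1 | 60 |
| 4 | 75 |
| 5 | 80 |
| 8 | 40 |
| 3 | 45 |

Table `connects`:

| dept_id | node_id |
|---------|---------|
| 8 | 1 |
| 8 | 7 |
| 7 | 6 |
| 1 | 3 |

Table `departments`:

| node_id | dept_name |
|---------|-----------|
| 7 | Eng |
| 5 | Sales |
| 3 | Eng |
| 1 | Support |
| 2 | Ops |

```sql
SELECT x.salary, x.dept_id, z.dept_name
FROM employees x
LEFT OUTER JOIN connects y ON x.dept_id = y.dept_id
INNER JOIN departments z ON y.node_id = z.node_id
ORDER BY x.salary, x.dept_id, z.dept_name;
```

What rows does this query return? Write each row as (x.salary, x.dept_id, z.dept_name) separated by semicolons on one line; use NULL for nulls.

(40, 8, Eng); (40, 8, Support); (60, 1, Eng)

Joins associate left-to-right: employees LEFT JOIN connects on dept_id gives 7 intermediate row(s).
Then INNER JOIN `departments z` on node_id: keep only rows whose y.node_id appears in z.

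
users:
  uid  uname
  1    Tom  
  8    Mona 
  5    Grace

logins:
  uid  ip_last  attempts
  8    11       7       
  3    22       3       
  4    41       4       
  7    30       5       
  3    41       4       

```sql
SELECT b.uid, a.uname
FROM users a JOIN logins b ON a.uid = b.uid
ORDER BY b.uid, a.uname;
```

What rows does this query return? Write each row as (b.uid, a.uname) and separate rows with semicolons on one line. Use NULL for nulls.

INNER JOIN keeps only pairs where the ON condition holds.
Matching on a.uid = b.uid.
Matched pairs: 1.

(8, Mona)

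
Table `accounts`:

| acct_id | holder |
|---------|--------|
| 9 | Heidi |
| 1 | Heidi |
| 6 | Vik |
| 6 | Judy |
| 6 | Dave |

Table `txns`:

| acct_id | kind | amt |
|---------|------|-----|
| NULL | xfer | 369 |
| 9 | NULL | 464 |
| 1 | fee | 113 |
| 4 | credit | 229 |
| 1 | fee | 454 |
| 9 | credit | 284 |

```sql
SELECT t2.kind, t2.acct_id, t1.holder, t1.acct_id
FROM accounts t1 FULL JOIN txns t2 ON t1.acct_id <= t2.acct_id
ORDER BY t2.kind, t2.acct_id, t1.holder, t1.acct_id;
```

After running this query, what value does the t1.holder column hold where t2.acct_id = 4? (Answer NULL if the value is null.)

FULL OUTER JOIN keeps every row from both sides; unmatched rows get NULL for the other side's columns.
Matching on t1.acct_id <= t2.acct_id. A NULL in a compared column never satisfies the condition.
Matched pairs: 13; unmatched t1 rows kept: 0; unmatched t2 rows kept: 1.

Heidi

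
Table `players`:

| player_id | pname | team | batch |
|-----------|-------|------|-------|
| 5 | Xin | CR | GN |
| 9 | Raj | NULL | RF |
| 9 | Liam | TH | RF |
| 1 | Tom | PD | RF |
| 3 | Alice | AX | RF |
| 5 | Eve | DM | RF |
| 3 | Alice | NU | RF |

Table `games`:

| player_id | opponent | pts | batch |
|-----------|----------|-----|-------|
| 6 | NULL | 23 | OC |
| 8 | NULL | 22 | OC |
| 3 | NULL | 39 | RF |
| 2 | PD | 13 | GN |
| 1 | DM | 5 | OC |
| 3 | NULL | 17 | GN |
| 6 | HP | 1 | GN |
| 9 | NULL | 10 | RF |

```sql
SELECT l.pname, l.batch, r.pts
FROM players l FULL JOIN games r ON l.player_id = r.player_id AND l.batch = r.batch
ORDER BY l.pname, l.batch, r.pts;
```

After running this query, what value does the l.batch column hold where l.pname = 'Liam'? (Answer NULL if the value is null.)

RF

FULL OUTER JOIN keeps every row from both sides; unmatched rows get NULL for the other side's columns.
Matching on l.player_id = r.player_id AND l.batch = r.batch.
- l row (player_id=5, batch=GN): no match → kept, r columns NULL.
- l row (player_id=9, batch=RF): matches 1 r row(s) → 1 output row(s).
- l row (player_id=9, batch=RF): matches 1 r row(s) → 1 output row(s).
- l row (player_id=1, batch=RF): no match → kept, r columns NULL.
- l row (player_id=3, batch=RF): matches 1 r row(s) → 1 output row(s).
- l row (player_id=5, batch=RF): no match → kept, r columns NULL.
- l row (player_id=3, batch=RF): matches 1 r row(s) → 1 output row(s).
- 6 row(s) from r found no l partner → padded with NULL.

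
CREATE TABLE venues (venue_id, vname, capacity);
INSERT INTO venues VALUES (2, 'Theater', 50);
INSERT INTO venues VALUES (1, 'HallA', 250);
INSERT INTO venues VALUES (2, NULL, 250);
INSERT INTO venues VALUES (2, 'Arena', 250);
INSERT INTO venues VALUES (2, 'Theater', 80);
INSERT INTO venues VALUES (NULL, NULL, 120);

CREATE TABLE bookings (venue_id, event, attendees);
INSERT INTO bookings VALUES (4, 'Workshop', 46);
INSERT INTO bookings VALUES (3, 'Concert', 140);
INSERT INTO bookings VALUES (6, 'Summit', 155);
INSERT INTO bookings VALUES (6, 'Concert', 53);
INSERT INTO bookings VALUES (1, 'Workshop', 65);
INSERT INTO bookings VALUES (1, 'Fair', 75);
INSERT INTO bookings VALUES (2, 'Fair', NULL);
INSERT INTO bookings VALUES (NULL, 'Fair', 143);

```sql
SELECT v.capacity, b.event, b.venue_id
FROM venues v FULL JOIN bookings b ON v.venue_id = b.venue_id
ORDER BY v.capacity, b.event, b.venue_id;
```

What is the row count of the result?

FULL OUTER JOIN keeps every row from both sides; unmatched rows get NULL for the other side's columns.
Matching on v.venue_id = b.venue_id. A NULL in a compared column never satisfies the condition.
- v row (venue_id=2): matches 1 b row(s) → 1 output row(s).
- v row (venue_id=1): matches 2 b row(s) → 2 output row(s).
- v row (venue_id=2): matches 1 b row(s) → 1 output row(s).
- v row (venue_id=2): matches 1 b row(s) → 1 output row(s).
- v row (venue_id=2): matches 1 b row(s) → 1 output row(s).
- v row (venue_id=NULL): no match → kept, b columns NULL.
- plus 5 unmatched b row(s), each kept with NULL v columns.
Total: 6 matched + 6 padded = 12 rows.

12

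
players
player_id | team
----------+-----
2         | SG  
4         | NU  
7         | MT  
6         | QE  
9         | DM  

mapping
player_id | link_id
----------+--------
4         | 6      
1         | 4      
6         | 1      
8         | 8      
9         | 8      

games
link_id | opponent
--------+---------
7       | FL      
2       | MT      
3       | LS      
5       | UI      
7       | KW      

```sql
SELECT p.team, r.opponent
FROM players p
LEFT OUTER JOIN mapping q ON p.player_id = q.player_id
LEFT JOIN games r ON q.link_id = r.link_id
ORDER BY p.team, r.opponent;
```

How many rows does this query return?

Step 1 — p LEFT JOIN q on player_id → 5 row(s).
Then LEFT JOIN `games r` on link_id: each of those 5 rows is kept; rows whose q.link_id has no match in r get NULL for r's columns.
Result: 5 row(s).

5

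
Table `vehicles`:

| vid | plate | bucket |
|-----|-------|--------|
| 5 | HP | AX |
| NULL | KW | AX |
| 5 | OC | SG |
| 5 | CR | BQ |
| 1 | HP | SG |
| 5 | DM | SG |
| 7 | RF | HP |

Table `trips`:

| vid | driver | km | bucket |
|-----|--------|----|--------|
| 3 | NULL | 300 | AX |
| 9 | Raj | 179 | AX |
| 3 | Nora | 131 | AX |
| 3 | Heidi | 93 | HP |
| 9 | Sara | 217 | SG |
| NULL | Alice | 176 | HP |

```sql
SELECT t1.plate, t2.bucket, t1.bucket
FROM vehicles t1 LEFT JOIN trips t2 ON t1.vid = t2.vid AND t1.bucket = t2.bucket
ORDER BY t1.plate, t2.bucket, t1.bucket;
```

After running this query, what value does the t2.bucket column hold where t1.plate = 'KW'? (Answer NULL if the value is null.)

NULL

LEFT JOIN keeps every row from `vehicles`; unmatched rows get NULL for `trips`'s columns.
Matching on t1.vid = t2.vid AND t1.bucket = t2.bucket. A NULL in a compared column never satisfies the condition.
- t1 row (vid=5, bucket=AX): no match → kept, t2 columns NULL.
- t1 row (vid=NULL, bucket=AX): no match → kept, t2 columns NULL.
- t1 row (vid=5, bucket=SG): no match → kept, t2 columns NULL.
- t1 row (vid=5, bucket=BQ): no match → kept, t2 columns NULL.
- t1 row (vid=1, bucket=SG): no match → kept, t2 columns NULL.
- t1 row (vid=5, bucket=SG): no match → kept, t2 columns NULL.
- t1 row (vid=7, bucket=HP): no match → kept, t2 columns NULL.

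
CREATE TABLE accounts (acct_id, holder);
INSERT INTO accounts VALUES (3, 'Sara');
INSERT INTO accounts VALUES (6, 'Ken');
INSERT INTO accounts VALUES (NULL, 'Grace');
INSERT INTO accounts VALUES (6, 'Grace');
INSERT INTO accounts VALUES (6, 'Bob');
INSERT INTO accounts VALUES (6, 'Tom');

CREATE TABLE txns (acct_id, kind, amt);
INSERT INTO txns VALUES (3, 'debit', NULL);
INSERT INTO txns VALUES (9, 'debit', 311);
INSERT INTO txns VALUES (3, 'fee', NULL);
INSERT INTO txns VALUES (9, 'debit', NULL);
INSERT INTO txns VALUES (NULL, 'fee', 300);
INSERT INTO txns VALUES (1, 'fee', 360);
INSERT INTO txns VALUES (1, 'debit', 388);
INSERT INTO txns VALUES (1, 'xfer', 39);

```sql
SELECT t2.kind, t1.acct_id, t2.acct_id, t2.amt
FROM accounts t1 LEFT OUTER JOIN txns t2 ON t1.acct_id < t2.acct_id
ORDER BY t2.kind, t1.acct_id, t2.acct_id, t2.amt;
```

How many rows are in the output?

11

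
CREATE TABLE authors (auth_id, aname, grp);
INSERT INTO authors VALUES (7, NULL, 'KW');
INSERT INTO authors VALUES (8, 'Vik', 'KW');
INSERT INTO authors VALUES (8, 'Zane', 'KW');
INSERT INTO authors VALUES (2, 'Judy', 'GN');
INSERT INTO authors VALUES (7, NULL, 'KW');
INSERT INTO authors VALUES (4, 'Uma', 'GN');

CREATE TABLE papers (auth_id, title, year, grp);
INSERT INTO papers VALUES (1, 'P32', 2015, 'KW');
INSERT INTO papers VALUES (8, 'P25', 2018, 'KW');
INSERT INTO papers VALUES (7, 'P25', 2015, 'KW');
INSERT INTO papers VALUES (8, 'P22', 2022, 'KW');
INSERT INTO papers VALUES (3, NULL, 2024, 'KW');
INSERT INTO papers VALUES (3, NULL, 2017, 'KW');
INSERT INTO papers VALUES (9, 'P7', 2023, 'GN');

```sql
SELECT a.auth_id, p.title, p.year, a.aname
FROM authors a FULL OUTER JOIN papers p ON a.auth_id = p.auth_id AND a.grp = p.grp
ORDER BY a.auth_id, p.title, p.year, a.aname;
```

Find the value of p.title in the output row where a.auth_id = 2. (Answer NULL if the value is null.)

NULL

FULL OUTER JOIN keeps every row from both sides; unmatched rows get NULL for the other side's columns.
Matching on a.auth_id = p.auth_id AND a.grp = p.grp.
- auth_id=7, grp=KW: 1 matching p row(s), so 1 row(s) emitted.
- auth_id=8, grp=KW: 2 matching p row(s), so 2 row(s) emitted.
- auth_id=8, grp=KW: 2 matching p row(s), so 2 row(s) emitted.
- auth_id=2, grp=GN: no p row matches, row kept with p columns NULL.
- auth_id=7, grp=KW: 1 matching p row(s), so 1 row(s) emitted.
- auth_id=4, grp=GN: no p row matches, row kept with p columns NULL.
- 4 row(s) from p found no a partner → padded with NULL.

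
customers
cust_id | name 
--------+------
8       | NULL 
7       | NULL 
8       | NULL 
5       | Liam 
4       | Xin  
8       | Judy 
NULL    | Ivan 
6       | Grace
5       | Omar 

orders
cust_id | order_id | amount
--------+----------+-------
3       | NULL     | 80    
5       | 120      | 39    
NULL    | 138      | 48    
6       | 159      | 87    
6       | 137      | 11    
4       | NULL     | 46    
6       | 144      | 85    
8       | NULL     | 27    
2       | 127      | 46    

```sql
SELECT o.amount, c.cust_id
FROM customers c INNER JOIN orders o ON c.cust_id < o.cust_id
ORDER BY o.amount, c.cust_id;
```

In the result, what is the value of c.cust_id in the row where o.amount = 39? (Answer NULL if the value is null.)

4

INNER JOIN keeps only pairs where the ON condition holds.
Matching on c.cust_id < o.cust_id. A NULL in a compared column never satisfies the condition.
Matched pairs: 15.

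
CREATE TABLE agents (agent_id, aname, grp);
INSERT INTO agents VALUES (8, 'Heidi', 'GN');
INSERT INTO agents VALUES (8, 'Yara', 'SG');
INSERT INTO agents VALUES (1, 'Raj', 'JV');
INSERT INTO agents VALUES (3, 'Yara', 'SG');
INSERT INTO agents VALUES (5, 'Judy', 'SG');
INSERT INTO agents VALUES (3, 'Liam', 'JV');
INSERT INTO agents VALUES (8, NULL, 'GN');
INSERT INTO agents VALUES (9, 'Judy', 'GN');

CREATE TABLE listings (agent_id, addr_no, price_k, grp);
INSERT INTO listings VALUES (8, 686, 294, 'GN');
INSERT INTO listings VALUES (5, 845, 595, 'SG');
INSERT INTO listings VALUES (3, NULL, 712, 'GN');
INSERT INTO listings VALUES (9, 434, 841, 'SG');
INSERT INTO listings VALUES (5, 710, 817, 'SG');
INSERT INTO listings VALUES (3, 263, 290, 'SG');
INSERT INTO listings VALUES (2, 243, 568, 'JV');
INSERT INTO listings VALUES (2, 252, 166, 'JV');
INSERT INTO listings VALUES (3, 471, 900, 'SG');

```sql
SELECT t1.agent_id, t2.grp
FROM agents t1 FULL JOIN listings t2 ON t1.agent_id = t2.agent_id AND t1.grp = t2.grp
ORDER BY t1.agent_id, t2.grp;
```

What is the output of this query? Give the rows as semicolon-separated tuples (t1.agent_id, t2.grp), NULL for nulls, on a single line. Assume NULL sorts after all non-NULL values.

FULL OUTER JOIN keeps every row from both sides; unmatched rows get NULL for the other side's columns.
Matching on t1.agent_id = t2.agent_id AND t1.grp = t2.grp.
- agent_id=8, grp=GN: 1 matching t2 row(s), so 1 row(s) emitted.
- agent_id=8, grp=SG: no t2 row matches, row kept with t2 columns NULL.
- agent_id=1, grp=JV: no t2 row matches, row kept with t2 columns NULL.
- agent_id=3, grp=SG: 2 matching t2 row(s), so 2 row(s) emitted.
- agent_id=5, grp=SG: 2 matching t2 row(s), so 2 row(s) emitted.
- agent_id=3, grp=JV: no t2 row matches, row kept with t2 columns NULL.
- agent_id=8, grp=GN: 1 matching t2 row(s), so 1 row(s) emitted.
- agent_id=9, grp=GN: no t2 row matches, row kept with t2 columns NULL.
- 4 t2 row(s) had no t1 match → kept, t1 columns NULL.

(1, NULL); (3, SG); (3, SG); (3, NULL); (5, SG); (5, SG); (8, GN); (8, GN); (8, NULL); (9, NULL); (NULL, GN); (NULL, JV); (NULL, JV); (NULL, SG)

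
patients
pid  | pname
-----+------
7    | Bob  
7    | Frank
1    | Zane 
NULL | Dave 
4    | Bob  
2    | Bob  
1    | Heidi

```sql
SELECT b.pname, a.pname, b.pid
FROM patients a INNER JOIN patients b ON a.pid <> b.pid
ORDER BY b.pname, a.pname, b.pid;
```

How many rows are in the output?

INNER JOIN keeps only pairs where the ON condition holds.
Matching on a.pid <> b.pid. A NULL in a compared column never satisfies the condition.
- a (pid=7) pairs with 4 row(s) of b.
- a (pid=7) pairs with 4 row(s) of b.
- a (pid=1) pairs with 4 row(s) of b.
- a (pid=NULL) has no partner → excluded.
- a (pid=4) pairs with 5 row(s) of b.
- a (pid=2) pairs with 5 row(s) of b.
- a (pid=1) pairs with 4 row(s) of b.
Total: 26 rows.

26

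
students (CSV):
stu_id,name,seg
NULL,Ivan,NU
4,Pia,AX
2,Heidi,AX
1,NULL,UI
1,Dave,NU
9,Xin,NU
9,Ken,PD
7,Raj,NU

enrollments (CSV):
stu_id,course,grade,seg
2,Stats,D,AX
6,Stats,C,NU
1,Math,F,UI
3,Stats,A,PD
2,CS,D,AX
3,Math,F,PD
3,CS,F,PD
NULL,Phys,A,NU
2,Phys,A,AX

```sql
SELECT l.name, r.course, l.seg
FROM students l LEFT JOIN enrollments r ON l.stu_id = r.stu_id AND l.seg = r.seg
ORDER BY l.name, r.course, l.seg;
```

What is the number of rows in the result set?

LEFT JOIN keeps every row from `students`; unmatched rows get NULL for `enrollments`'s columns.
Matching on l.stu_id = r.stu_id AND l.seg = r.seg. A NULL in a compared column never satisfies the condition.
- l (stu_id=NULL, seg=NU) has no partner → padded with NULL.
- l (stu_id=4, seg=AX) has no partner → padded with NULL.
- l (stu_id=2, seg=AX) pairs with 3 row(s) of r.
- l (stu_id=1, seg=UI) pairs with 1 row(s) of r.
- l (stu_id=1, seg=NU) has no partner → padded with NULL.
- l (stu_id=9, seg=NU) has no partner → padded with NULL.
- l (stu_id=9, seg=PD) has no partner → padded with NULL.
- l (stu_id=7, seg=NU) has no partner → padded with NULL.
Total: 4 matched + 6 padded = 10 rows.

10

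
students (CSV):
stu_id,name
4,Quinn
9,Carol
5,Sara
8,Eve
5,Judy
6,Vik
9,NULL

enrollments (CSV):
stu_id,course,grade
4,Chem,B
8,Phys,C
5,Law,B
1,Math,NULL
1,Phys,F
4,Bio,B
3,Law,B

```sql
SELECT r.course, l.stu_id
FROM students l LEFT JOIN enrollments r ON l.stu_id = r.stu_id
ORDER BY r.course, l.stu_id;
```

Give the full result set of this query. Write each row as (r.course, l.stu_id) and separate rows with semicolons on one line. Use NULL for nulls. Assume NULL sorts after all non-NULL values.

(Bio, 4); (Chem, 4); (Law, 5); (Law, 5); (Phys, 8); (NULL, 6); (NULL, 9); (NULL, 9)

LEFT JOIN keeps every row from `students`; unmatched rows get NULL for `enrollments`'s columns.
Matching on l.stu_id = r.stu_id.
- stu_id=4: 2 matching r row(s), so 2 row(s) emitted.
- stu_id=9: no r row matches, row kept with r columns NULL.
- stu_id=5: 1 matching r row(s), so 1 row(s) emitted.
- stu_id=8: 1 matching r row(s), so 1 row(s) emitted.
- stu_id=5: 1 matching r row(s), so 1 row(s) emitted.
- stu_id=6: no r row matches, row kept with r columns NULL.
- stu_id=9: no r row matches, row kept with r columns NULL.
After projecting and ordering:
r.course | l.stu_id
Bio | 4
Chem | 4
Law | 5
Law | 5
Phys | 8
NULL | 6
NULL | 9
NULL | 9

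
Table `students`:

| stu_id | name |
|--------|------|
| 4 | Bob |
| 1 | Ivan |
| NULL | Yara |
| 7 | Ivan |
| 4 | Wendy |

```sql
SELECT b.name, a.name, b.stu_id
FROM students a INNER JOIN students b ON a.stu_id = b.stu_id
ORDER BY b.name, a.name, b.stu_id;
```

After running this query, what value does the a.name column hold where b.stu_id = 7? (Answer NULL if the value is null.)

INNER JOIN keeps only pairs where the ON condition holds.
Matching on a.stu_id = b.stu_id. A NULL in a compared column never satisfies the condition.
Matched pairs: 6.

Ivan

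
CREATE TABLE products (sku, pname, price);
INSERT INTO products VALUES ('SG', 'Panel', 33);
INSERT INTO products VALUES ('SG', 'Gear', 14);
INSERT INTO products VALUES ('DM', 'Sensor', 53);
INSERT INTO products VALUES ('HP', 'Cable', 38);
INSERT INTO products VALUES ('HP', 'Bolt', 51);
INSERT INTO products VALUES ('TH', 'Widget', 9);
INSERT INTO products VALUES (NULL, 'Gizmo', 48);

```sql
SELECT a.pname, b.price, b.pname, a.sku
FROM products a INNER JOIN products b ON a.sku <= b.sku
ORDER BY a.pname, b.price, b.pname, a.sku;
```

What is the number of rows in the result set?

23

INNER JOIN keeps only pairs where the ON condition holds.
Matching on a.sku <= b.sku. A NULL in a compared column never satisfies the condition.
- a (sku=SG) pairs with 3 row(s) of b.
- a (sku=SG) pairs with 3 row(s) of b.
- a (sku=DM) pairs with 6 row(s) of b.
- a (sku=HP) pairs with 5 row(s) of b.
- a (sku=HP) pairs with 5 row(s) of b.
- a (sku=TH) pairs with 1 row(s) of b.
- a (sku=NULL) has no partner → excluded.
Total: 23 rows.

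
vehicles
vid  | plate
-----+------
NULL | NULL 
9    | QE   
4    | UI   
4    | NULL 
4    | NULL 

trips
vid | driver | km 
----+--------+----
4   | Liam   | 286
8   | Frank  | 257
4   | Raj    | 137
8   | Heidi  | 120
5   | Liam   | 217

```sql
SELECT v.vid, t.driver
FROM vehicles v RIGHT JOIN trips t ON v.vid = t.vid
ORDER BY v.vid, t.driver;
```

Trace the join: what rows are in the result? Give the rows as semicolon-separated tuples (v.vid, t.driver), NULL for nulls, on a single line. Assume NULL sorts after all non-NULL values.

(4, Liam); (4, Liam); (4, Liam); (4, Raj); (4, Raj); (4, Raj); (NULL, Frank); (NULL, Heidi); (NULL, Liam)

RIGHT JOIN keeps every row from `trips`; unmatched rows get NULL for `vehicles`'s columns.
Matching on v.vid = t.vid. A NULL in a compared column never satisfies the condition.
- v (vid=NULL) has no partner in t.
- v (vid=9) has no partner in t.
- v (vid=4) pairs with 2 row(s) of t.
- v (vid=4) pairs with 2 row(s) of t.
- v (vid=4) pairs with 2 row(s) of t.
- 3 row(s) from t found no v partner → padded with NULL.
After projecting and ordering:
v.vid | t.driver
4 | Liam
4 | Liam
4 | Liam
4 | Raj
4 | Raj
4 | Raj
NULL | Frank
NULL | Heidi
NULL | Liam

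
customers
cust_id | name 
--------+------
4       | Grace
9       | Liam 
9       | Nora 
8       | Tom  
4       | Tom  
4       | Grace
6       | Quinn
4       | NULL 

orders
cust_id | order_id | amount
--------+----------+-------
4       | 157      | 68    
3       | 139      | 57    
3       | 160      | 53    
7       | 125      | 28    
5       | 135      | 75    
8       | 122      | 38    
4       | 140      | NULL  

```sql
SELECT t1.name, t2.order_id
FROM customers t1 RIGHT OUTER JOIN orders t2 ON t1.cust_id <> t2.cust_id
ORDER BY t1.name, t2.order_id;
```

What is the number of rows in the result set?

47

RIGHT JOIN keeps every row from `orders`; unmatched rows get NULL for `customers`'s columns.
Matching on t1.cust_id <> t2.cust_id.
- t1 row (cust_id=4): matches 5 t2 row(s) → 5 output row(s).
- t1 row (cust_id=9): matches 7 t2 row(s) → 7 output row(s).
- t1 row (cust_id=9): matches 7 t2 row(s) → 7 output row(s).
- t1 row (cust_id=8): matches 6 t2 row(s) → 6 output row(s).
- t1 row (cust_id=4): matches 5 t2 row(s) → 5 output row(s).
- t1 row (cust_id=4): matches 5 t2 row(s) → 5 output row(s).
- t1 row (cust_id=6): matches 7 t2 row(s) → 7 output row(s).
- t1 row (cust_id=4): matches 5 t2 row(s) → 5 output row(s).
- every t2 row matched at least one t1 row.
Total: 47 rows.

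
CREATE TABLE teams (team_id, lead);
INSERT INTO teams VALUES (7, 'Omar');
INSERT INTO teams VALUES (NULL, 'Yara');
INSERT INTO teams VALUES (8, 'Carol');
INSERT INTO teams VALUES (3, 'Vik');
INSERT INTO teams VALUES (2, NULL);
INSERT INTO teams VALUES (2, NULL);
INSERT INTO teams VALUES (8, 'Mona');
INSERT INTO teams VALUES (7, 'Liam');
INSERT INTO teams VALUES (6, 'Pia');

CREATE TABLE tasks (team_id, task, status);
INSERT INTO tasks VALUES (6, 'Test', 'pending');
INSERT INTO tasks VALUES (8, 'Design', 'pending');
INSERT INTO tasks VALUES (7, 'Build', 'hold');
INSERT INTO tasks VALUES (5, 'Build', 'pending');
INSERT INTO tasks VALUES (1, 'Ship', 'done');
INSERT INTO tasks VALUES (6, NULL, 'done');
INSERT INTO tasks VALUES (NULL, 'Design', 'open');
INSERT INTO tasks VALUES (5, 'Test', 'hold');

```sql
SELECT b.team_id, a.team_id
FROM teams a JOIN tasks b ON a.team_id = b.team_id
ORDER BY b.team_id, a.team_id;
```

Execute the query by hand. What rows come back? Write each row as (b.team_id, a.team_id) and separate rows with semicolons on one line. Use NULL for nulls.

(6, 6); (6, 6); (7, 7); (7, 7); (8, 8); (8, 8)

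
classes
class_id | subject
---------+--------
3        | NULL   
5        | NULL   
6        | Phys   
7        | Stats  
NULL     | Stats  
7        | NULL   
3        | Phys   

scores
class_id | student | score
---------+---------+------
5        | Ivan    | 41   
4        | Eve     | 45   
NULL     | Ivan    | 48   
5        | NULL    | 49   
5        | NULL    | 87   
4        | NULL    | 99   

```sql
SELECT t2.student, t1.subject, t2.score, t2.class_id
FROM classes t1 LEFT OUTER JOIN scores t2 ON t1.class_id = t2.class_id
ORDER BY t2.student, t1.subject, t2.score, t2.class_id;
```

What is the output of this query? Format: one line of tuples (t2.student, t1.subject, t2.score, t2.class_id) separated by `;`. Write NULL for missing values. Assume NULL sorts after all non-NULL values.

(Ivan, NULL, 41, 5); (NULL, Phys, NULL, NULL); (NULL, Phys, NULL, NULL); (NULL, Stats, NULL, NULL); (NULL, Stats, NULL, NULL); (NULL, NULL, 49, 5); (NULL, NULL, 87, 5); (NULL, NULL, NULL, NULL); (NULL, NULL, NULL, NULL)

LEFT JOIN keeps every row from `classes`; unmatched rows get NULL for `scores`'s columns.
Matching on t1.class_id = t2.class_id. A NULL in a compared column never satisfies the condition.
- t1[0] class_id=3 → no match; kept with NULLs on the t2 side.
- t1[1] class_id=5 → 3 match(es) in t2 → 3 row(s).
- t1[2] class_id=6 → no match; kept with NULLs on the t2 side.
- t1[3] class_id=7 → no match; kept with NULLs on the t2 side.
- t1[4] class_id=NULL → no match; kept with NULLs on the t2 side.
- t1[5] class_id=7 → no match; kept with NULLs on the t2 side.
- t1[6] class_id=3 → no match; kept with NULLs on the t2 side.
After projecting and ordering:
t2.student | t1.subject | t2.score | t2.class_id
Ivan | NULL | 41 | 5
NULL | Phys | NULL | NULL
NULL | Phys | NULL | NULL
NULL | Stats | NULL | NULL
NULL | Stats | NULL | NULL
NULL | NULL | 49 | 5
NULL | NULL | 87 | 5
NULL | NULL | NULL | NULL
NULL | NULL | NULL | NULL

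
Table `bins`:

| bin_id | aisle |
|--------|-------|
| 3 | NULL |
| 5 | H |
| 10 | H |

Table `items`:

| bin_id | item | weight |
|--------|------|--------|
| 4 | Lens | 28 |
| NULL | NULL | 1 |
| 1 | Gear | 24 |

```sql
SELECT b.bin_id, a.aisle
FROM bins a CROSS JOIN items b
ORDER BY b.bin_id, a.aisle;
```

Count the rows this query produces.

CROSS JOIN pairs every row of `bins` with every row of `items`: 3 × 3 = 9 rows.

9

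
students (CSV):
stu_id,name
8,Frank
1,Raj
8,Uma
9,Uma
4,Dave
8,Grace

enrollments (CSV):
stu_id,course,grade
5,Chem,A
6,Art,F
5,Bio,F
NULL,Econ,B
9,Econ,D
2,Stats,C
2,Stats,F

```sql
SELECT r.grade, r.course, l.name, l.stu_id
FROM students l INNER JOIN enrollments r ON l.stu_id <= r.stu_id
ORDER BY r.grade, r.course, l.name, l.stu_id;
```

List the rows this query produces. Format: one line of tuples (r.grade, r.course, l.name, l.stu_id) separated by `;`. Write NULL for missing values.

INNER JOIN keeps only pairs where the ON condition holds.
Matching on l.stu_id <= r.stu_id. A NULL in a compared column never satisfies the condition.
Matched pairs: 14.

(A, Chem, Dave, 4); (A, Chem, Raj, 1); (C, Stats, Raj, 1); (D, Econ, Dave, 4); (D, Econ, Frank, 8); (D, Econ, Grace, 8); (D, Econ, Raj, 1); (D, Econ, Uma, 8); (D, Econ, Uma, 9); (F, Art, Dave, 4); (F, Art, Raj, 1); (F, Bio, Dave, 4); (F, Bio, Raj, 1); (F, Stats, Raj, 1)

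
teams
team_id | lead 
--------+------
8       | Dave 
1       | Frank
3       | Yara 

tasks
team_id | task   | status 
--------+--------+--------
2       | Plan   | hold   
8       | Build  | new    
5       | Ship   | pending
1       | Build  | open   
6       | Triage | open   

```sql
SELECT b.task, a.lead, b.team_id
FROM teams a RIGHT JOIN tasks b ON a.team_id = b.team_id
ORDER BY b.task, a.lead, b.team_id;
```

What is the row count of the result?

5

RIGHT JOIN keeps every row from `tasks`; unmatched rows get NULL for `teams`'s columns.
Matching on a.team_id = b.team_id.
Matched pairs: 2; unmatched b rows kept: 3.
Total: 2 matched + 3 padded = 5 rows.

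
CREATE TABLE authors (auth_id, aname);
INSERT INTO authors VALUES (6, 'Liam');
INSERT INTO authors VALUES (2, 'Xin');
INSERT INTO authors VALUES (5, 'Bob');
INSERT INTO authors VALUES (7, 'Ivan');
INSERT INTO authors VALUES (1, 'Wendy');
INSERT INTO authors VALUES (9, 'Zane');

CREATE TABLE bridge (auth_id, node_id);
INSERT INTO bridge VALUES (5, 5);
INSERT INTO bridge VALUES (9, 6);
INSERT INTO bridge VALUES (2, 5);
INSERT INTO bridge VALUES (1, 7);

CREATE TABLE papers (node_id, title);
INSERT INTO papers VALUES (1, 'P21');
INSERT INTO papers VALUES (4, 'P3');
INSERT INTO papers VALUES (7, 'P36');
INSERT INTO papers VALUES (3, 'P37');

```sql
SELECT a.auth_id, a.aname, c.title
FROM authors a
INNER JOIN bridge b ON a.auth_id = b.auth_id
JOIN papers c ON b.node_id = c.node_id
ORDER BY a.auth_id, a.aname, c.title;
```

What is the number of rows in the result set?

1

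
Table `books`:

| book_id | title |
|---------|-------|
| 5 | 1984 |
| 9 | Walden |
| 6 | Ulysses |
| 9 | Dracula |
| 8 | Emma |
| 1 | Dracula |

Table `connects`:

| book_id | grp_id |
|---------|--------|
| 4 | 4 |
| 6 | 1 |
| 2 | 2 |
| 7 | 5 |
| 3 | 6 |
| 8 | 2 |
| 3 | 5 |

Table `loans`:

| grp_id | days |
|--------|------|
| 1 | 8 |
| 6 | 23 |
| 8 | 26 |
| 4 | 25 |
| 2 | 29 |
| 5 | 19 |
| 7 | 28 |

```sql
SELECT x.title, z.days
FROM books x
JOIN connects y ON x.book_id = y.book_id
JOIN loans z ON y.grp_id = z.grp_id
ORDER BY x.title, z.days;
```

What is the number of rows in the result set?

2

Evaluate left to right. First `books x INNER JOIN connects y` on book_id: 2 row(s).
Then INNER JOIN `loans z` on grp_id: keep only rows whose y.grp_id appears in z.
Result: 2 row(s).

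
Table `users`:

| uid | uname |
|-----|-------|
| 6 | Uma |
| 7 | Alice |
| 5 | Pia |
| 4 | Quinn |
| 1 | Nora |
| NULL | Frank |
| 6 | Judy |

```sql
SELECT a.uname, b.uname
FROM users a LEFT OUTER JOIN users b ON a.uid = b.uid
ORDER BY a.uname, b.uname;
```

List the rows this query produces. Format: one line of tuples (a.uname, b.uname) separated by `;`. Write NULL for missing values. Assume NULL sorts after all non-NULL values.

(Alice, Alice); (Frank, NULL); (Judy, Judy); (Judy, Uma); (Nora, Nora); (Pia, Pia); (Quinn, Quinn); (Uma, Judy); (Uma, Uma)

LEFT JOIN keeps every row from `users a`; unmatched rows get NULL for `users b`'s columns.
Matching on a.uid = b.uid. A NULL in a compared column never satisfies the condition.
Matched pairs: 8; unmatched a rows kept: 1.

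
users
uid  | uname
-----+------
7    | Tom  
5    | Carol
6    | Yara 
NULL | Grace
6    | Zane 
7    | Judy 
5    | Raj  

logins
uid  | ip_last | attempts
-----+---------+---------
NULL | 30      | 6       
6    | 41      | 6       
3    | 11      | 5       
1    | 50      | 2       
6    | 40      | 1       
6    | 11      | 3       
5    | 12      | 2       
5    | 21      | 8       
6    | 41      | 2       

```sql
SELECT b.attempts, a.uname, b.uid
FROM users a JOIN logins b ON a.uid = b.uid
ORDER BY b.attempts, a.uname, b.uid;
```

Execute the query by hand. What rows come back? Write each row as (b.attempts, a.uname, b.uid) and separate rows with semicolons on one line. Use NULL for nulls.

INNER JOIN keeps only pairs where the ON condition holds.
Matching on a.uid = b.uid. A NULL in a compared column never satisfies the condition.
- a[0] uid=7 → no match; dropped.
- a[1] uid=5 → 2 match(es) in b → 2 row(s).
- a[2] uid=6 → 4 match(es) in b → 4 row(s).
- a[3] uid=NULL → no match; dropped.
- a[4] uid=6 → 4 match(es) in b → 4 row(s).
- a[5] uid=7 → no match; dropped.
- a[6] uid=5 → 2 match(es) in b → 2 row(s).

(1, Yara, 6); (1, Zane, 6); (2, Carol, 5); (2, Raj, 5); (2, Yara, 6); (2, Zane, 6); (3, Yara, 6); (3, Zane, 6); (6, Yara, 6); (6, Zane, 6); (8, Carol, 5); (8, Raj, 5)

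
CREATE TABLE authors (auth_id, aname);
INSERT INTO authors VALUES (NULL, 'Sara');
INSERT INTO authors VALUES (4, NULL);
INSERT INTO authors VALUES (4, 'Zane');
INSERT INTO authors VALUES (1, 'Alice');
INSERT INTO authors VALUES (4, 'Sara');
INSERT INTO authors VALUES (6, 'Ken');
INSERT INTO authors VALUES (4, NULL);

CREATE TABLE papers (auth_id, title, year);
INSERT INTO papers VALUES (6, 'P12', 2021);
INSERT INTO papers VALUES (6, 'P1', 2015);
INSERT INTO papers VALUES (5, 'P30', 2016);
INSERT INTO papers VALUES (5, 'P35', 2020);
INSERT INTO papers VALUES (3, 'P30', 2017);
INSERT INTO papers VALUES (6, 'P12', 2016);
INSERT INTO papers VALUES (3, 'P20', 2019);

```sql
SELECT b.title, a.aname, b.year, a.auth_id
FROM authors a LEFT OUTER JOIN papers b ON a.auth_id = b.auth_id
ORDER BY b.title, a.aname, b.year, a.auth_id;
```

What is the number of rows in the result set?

LEFT JOIN keeps every row from `authors`; unmatched rows get NULL for `papers`'s columns.
Matching on a.auth_id = b.auth_id. A NULL in a compared column never satisfies the condition.
- a row (auth_id=NULL): no match → kept, b columns NULL.
- a row (auth_id=4): no match → kept, b columns NULL.
- a row (auth_id=4): no match → kept, b columns NULL.
- a row (auth_id=1): no match → kept, b columns NULL.
- a row (auth_id=4): no match → kept, b columns NULL.
- a row (auth_id=6): matches 3 b row(s) → 3 output row(s).
- a row (auth_id=4): no match → kept, b columns NULL.
Total: 3 matched + 6 padded = 9 rows.

9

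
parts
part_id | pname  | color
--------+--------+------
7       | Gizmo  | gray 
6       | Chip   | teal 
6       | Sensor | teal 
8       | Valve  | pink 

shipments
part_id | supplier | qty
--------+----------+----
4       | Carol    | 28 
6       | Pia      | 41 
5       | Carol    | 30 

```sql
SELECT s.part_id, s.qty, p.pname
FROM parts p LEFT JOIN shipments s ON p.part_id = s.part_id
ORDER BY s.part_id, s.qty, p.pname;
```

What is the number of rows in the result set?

4

LEFT JOIN keeps every row from `parts`; unmatched rows get NULL for `shipments`'s columns.
Matching on p.part_id = s.part_id.
- part_id=7: no s row matches, row kept with s columns NULL.
- part_id=6: 1 matching s row(s), so 1 row(s) emitted.
- part_id=6: 1 matching s row(s), so 1 row(s) emitted.
- part_id=8: no s row matches, row kept with s columns NULL.
Total: 2 matched + 2 padded = 4 rows.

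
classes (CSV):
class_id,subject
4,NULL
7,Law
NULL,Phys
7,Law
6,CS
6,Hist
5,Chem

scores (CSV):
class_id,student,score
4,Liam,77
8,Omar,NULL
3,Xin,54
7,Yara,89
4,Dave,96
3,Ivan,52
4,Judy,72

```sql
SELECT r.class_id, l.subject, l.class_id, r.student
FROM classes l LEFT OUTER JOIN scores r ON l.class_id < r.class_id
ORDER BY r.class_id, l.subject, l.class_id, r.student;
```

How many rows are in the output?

11

LEFT JOIN keeps every row from `classes`; unmatched rows get NULL for `scores`'s columns.
Matching on l.class_id < r.class_id. A NULL in a compared column never satisfies the condition.
- l[0] class_id=4 → 2 match(es) in r → 2 row(s).
- l[1] class_id=7 → 1 match(es) in r → 1 row(s).
- l[2] class_id=NULL → no match; kept with NULLs on the r side.
- l[3] class_id=7 → 1 match(es) in r → 1 row(s).
- l[4] class_id=6 → 2 match(es) in r → 2 row(s).
- l[5] class_id=6 → 2 match(es) in r → 2 row(s).
- l[6] class_id=5 → 2 match(es) in r → 2 row(s).
Total: 10 matched + 1 padded = 11 rows.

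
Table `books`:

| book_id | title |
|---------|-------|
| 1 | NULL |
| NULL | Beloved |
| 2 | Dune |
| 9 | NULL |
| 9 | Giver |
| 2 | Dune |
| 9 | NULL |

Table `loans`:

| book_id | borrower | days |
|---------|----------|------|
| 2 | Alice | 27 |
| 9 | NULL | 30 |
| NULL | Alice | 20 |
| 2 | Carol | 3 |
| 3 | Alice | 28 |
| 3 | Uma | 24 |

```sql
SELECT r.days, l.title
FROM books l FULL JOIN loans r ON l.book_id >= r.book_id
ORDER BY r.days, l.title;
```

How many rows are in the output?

22

FULL OUTER JOIN keeps every row from both sides; unmatched rows get NULL for the other side's columns.
Matching on l.book_id >= r.book_id. A NULL in a compared column never satisfies the condition.
- l row (book_id=1): no match → kept, r columns NULL.
- l row (book_id=NULL): no match → kept, r columns NULL.
- l row (book_id=2): matches 2 r row(s) → 2 output row(s).
- l row (book_id=9): matches 5 r row(s) → 5 output row(s).
- l row (book_id=9): matches 5 r row(s) → 5 output row(s).
- l row (book_id=2): matches 2 r row(s) → 2 output row(s).
- l row (book_id=9): matches 5 r row(s) → 5 output row(s).
- plus 1 unmatched r row(s), each kept with NULL l columns.
Total: 19 matched + 3 padded = 22 rows.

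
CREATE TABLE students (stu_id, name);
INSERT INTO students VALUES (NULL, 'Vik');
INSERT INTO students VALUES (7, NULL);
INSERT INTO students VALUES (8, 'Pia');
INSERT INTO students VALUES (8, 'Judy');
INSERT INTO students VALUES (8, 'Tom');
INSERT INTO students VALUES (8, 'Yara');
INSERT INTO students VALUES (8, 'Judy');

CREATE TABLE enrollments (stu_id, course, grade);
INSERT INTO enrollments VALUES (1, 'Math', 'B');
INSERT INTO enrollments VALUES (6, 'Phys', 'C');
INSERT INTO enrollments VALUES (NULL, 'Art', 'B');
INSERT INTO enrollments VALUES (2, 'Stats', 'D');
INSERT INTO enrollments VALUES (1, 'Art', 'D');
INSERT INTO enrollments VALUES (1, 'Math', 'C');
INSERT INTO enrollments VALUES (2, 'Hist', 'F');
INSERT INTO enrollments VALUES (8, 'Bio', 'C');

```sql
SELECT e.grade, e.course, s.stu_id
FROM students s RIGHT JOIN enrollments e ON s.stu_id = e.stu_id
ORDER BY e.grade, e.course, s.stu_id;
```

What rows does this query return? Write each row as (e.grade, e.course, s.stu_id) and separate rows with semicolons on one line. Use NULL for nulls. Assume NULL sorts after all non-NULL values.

RIGHT JOIN keeps every row from `enrollments`; unmatched rows get NULL for `students`'s columns.
Matching on s.stu_id = e.stu_id. A NULL in a compared column never satisfies the condition.
- stu_id=NULL: no matching e row.
- stu_id=7: no matching e row.
- stu_id=8: 1 matching e row(s), so 1 row(s) emitted.
- stu_id=8: 1 matching e row(s), so 1 row(s) emitted.
- stu_id=8: 1 matching e row(s), so 1 row(s) emitted.
- stu_id=8: 1 matching e row(s), so 1 row(s) emitted.
- stu_id=8: 1 matching e row(s), so 1 row(s) emitted.
- 7 e row(s) had no s match → kept, s columns NULL.

(B, Art, NULL); (B, Math, NULL); (C, Bio, 8); (C, Bio, 8); (C, Bio, 8); (C, Bio, 8); (C, Bio, 8); (C, Math, NULL); (C, Phys, NULL); (D, Art, NULL); (D, Stats, NULL); (F, Hist, NULL)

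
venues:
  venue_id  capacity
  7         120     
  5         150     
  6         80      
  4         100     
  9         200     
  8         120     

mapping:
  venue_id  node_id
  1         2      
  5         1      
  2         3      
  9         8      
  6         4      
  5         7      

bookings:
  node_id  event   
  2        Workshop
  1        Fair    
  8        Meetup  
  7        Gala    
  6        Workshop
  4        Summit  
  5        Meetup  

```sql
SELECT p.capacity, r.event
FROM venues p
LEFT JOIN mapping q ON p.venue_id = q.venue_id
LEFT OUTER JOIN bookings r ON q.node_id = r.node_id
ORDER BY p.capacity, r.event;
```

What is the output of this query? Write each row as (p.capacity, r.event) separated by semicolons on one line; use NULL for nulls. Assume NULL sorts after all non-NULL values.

Evaluate left to right. First `venues p LEFT JOIN mapping q` on venue_id: 7 row(s).
Then LEFT JOIN `bookings r` on node_id: each of those 7 rows is kept; rows whose q.node_id has no match in r get NULL for r's columns.

(80, Summit); (100, NULL); (120, NULL); (120, NULL); (150, Fair); (150, Gala); (200, Meetup)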